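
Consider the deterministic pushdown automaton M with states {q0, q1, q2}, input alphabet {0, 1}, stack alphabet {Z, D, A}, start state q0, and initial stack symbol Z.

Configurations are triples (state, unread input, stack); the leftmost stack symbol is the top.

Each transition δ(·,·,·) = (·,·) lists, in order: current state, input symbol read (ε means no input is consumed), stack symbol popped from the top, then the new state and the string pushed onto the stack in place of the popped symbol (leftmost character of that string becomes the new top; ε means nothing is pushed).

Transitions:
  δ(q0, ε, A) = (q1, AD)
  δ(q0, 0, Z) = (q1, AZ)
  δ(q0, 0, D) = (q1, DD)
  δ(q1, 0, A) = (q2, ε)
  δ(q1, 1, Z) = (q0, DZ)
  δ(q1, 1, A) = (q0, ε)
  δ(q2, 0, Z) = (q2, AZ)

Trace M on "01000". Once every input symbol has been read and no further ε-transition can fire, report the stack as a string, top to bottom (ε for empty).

(q0, 01000, Z) ⊢ (q1, 1000, AZ) ⊢ (q0, 000, Z) ⊢ (q1, 00, AZ) ⊢ (q2, 0, Z) ⊢ (q2, ε, AZ)
All input consumed in state q2 with stack AZ.

AZ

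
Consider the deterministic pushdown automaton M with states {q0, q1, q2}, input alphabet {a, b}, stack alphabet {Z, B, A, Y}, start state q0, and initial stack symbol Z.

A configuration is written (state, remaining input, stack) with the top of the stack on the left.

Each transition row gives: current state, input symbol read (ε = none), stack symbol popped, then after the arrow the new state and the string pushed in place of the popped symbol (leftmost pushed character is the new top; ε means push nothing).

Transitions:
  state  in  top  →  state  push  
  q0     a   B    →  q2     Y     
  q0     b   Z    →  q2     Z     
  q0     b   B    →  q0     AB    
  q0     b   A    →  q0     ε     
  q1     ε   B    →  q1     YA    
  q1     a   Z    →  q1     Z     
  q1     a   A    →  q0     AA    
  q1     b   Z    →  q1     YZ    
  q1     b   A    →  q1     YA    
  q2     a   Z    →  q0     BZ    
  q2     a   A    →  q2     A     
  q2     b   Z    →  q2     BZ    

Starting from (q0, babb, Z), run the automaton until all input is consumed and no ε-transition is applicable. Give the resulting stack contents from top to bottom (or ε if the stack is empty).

(q0, babb, Z)
  read b, top Z: go to q2, push Z → (q2, abb, Z)
  read a, top Z: go to q0, push BZ → (q0, bb, BZ)
  read b, top B: go to q0, push AB → (q0, b, ABZ)
  read b, top A: go to q0, push ε → (q0, ε, BZ)
All input consumed in state q0 with stack BZ.

BZ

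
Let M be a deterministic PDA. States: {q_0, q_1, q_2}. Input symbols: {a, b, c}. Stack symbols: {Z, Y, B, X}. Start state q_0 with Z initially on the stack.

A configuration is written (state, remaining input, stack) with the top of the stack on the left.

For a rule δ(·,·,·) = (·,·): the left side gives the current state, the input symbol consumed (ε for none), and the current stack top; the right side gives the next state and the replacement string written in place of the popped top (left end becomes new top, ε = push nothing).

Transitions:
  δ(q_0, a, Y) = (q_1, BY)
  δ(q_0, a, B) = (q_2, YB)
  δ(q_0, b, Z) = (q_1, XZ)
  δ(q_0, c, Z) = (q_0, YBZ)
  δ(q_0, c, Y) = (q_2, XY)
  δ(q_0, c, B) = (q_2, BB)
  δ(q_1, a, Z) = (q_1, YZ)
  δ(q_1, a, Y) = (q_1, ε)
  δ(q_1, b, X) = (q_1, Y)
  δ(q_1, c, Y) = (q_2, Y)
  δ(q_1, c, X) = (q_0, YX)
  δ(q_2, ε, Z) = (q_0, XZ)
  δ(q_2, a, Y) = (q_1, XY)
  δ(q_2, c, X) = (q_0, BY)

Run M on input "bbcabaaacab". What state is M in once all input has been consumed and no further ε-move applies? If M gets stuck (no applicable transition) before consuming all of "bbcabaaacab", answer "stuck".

(q_0, bbcabaaacab, Z)
  read b, top Z: go to q_1, push XZ → (q_1, bcabaaacab, XZ)
  read b, top X: go to q_1, push Y → (q_1, cabaaacab, YZ)
  read c, top Y: go to q_2, push Y → (q_2, abaaacab, YZ)
  read a, top Y: go to q_1, push XY → (q_1, baaacab, XYZ)
  read b, top X: go to q_1, push Y → (q_1, aaacab, YYZ)
  read a, top Y: go to q_1, push ε → (q_1, aacab, YZ)
  read a, top Y: go to q_1, push ε → (q_1, acab, Z)
  read a, top Z: go to q_1, push YZ → (q_1, cab, YZ)
  read c, top Y: go to q_2, push Y → (q_2, ab, YZ)
  read a, top Y: go to q_1, push XY → (q_1, b, XYZ)
  read b, top X: go to q_1, push Y → (q_1, ε, YYZ)
All input consumed; M is in state q_1.

q_1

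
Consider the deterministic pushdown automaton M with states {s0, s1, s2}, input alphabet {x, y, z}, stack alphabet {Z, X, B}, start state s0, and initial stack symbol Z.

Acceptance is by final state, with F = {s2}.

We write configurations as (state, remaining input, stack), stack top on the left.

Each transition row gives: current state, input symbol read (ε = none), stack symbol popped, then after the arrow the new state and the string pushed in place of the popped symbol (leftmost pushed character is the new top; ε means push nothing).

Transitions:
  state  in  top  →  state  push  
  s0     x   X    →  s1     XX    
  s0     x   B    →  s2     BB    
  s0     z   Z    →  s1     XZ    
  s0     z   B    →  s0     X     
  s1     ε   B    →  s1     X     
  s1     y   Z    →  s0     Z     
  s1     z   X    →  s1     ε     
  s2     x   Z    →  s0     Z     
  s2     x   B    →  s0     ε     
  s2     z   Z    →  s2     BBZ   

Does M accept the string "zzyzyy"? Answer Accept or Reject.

Reject

(s0, zzyzyy, Z)
  read z, top Z: go to s1, push XZ → (s1, zyzyy, XZ)
  read z, top X: go to s1, push ε → (s1, yzyy, Z)
  read y, top Z: go to s0, push Z → (s0, zyy, Z)
  read z, top Z: go to s1, push XZ → (s1, yy, XZ)
No transition applies at (s1, yy, XZ); input not fully consumed.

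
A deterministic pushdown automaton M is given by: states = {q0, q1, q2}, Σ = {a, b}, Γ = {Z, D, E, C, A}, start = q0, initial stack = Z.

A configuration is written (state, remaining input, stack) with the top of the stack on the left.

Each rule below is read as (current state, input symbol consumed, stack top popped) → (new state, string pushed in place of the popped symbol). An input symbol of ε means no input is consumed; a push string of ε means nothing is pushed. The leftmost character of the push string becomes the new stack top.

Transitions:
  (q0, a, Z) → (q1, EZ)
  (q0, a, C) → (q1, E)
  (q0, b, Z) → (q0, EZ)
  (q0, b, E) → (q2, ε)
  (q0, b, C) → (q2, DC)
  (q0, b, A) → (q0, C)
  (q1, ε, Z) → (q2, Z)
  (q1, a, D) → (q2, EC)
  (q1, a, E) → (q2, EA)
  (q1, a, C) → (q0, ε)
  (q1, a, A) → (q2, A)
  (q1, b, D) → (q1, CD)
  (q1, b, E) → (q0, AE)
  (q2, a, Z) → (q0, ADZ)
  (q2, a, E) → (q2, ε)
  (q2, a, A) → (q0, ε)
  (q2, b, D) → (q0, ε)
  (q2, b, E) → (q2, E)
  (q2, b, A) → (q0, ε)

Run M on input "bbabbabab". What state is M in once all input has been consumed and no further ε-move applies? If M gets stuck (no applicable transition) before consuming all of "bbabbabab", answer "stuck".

(q0, bbabbabab, Z)
  read b, top Z: go to q0, push EZ → (q0, babbabab, EZ)
  read b, top E: go to q2, push ε → (q2, abbabab, Z)
  read a, top Z: go to q0, push ADZ → (q0, bbabab, ADZ)
  read b, top A: go to q0, push C → (q0, babab, CDZ)
  read b, top C: go to q2, push DC → (q2, abab, DCDZ)
No transition for (q2, a, top D); M blocks with input abab remaining.

stuck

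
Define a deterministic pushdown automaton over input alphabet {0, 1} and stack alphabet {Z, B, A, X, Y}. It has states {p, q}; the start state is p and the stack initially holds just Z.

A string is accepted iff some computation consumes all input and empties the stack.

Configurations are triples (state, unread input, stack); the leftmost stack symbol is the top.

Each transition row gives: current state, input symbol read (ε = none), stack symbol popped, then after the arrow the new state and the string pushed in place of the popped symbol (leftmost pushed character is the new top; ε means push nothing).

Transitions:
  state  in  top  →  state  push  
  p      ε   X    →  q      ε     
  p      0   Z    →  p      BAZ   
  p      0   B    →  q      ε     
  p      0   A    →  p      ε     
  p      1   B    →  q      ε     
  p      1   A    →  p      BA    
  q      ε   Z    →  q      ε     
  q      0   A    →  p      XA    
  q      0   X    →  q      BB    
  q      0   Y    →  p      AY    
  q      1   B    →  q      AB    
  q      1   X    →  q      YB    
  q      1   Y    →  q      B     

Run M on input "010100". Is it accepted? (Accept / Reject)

(p, 010100, Z)
  read 0, top Z: go to p, push BAZ → (p, 10100, BAZ)
  read 1, top B: go to q, push ε → (q, 0100, AZ)
  read 0, top A: go to p, push XA → (p, 100, XAZ)
  ε-move, top X: go to q, push ε → (q, 100, AZ)
No transition applies at (q, 100, AZ); input not fully consumed.

Reject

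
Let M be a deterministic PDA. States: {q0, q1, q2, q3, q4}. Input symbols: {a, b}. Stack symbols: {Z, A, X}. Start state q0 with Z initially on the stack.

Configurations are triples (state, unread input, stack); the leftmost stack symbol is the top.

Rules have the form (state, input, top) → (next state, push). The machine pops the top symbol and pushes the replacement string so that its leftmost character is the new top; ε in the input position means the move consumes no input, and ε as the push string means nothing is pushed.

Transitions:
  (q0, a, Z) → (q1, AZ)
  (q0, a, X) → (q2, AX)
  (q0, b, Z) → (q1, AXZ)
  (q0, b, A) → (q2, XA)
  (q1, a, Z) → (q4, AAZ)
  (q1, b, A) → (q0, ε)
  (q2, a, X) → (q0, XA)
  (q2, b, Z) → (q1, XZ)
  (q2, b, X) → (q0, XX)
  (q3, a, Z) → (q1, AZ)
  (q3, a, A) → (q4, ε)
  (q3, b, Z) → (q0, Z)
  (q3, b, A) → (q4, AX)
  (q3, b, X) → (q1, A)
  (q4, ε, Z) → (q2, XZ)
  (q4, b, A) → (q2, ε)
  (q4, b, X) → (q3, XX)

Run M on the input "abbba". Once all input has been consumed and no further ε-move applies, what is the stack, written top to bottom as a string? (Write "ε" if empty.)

AXZ

(q0, abbba, Z)
  read a, top Z: go to q1, push AZ → (q1, bbba, AZ)
  read b, top A: go to q0, push ε → (q0, bba, Z)
  read b, top Z: go to q1, push AXZ → (q1, ba, AXZ)
  read b, top A: go to q0, push ε → (q0, a, XZ)
  read a, top X: go to q2, push AX → (q2, ε, AXZ)
All input consumed in state q2 with stack AXZ.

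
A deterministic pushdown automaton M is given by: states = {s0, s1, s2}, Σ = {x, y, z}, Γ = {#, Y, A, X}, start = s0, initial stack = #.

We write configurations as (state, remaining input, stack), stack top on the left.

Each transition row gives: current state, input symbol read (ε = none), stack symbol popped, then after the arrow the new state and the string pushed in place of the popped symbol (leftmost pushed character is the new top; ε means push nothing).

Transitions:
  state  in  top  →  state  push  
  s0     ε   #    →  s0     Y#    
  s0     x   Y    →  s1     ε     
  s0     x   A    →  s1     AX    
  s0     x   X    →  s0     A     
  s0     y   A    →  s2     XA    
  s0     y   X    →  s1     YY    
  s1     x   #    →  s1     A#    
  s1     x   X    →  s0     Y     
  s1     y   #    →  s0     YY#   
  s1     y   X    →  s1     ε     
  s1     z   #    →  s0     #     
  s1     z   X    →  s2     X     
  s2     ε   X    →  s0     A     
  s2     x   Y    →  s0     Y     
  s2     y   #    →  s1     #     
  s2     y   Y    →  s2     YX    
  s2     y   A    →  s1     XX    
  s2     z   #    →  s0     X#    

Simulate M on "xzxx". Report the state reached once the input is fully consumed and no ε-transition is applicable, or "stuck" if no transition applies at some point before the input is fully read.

s1

(s0, xzxx, #) ⊢ (s0, xzxx, Y#) ⊢ (s1, zxx, #) ⊢ (s0, xx, #) ⊢ (s0, xx, Y#) ⊢ (s1, x, #) ⊢ (s1, ε, A#)
All input consumed; M is in state s1.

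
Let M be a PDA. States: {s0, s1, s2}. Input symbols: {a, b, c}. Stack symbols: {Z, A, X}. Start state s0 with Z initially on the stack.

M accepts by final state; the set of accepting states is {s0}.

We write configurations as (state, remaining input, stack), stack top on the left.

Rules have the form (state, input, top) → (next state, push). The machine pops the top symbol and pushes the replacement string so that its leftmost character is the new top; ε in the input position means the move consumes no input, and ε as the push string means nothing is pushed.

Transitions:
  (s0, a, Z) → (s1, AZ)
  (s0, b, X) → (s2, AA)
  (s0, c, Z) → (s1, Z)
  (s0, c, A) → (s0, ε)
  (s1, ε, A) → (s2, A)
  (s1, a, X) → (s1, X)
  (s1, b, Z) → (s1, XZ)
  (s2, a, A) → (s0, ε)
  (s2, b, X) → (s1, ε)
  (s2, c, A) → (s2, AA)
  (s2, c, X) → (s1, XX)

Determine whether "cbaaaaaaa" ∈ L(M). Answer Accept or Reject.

Reject

No computation consumes all input and reaches a final state.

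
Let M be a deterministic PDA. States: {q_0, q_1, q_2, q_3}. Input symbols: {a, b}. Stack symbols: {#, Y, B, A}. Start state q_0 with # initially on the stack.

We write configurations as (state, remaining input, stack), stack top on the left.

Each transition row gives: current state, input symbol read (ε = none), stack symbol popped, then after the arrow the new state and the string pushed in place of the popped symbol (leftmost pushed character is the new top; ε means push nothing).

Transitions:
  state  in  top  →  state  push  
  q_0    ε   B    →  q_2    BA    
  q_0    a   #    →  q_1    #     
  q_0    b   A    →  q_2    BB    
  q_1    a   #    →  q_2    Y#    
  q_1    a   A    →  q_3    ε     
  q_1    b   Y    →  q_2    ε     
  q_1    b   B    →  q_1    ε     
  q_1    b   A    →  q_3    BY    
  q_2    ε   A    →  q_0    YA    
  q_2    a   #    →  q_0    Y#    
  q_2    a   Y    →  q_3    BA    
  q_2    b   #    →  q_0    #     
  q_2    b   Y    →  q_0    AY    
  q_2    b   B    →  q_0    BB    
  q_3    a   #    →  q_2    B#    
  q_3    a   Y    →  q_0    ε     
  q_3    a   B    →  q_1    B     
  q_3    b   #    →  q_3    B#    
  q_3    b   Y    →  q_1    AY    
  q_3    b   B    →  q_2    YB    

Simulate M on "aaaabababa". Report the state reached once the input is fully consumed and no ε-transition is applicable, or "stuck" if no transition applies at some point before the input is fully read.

q_2

(q_0, aaaabababa, #)
  read a, top #: go to q_1, push # → (q_1, aaabababa, #)
  read a, top #: go to q_2, push Y# → (q_2, aabababa, Y#)
  read a, top Y: go to q_3, push BA → (q_3, abababa, BA#)
  read a, top B: go to q_1, push B → (q_1, bababa, BA#)
  read b, top B: go to q_1, push ε → (q_1, ababa, A#)
  read a, top A: go to q_3, push ε → (q_3, baba, #)
  read b, top #: go to q_3, push B# → (q_3, aba, B#)
  read a, top B: go to q_1, push B → (q_1, ba, B#)
  read b, top B: go to q_1, push ε → (q_1, a, #)
  read a, top #: go to q_2, push Y# → (q_2, ε, Y#)
All input consumed; M is in state q_2.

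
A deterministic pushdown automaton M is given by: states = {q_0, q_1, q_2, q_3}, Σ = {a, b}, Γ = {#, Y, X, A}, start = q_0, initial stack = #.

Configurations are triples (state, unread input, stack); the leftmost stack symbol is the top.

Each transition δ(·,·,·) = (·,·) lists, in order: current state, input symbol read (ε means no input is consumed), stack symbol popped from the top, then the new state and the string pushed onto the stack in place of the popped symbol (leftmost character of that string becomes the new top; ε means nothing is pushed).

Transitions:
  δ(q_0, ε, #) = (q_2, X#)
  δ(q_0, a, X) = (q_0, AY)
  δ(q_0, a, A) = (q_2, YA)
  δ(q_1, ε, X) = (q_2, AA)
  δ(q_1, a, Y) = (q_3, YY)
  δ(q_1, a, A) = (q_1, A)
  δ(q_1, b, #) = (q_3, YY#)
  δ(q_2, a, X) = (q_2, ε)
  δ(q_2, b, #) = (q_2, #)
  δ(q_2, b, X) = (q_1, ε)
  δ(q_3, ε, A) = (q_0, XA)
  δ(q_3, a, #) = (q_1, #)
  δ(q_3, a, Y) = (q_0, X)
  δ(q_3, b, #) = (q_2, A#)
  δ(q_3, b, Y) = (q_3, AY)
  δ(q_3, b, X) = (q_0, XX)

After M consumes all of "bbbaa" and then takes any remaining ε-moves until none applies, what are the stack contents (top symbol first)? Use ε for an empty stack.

(q_0, bbbaa, #)
  ε-move, top #: go to q_2, push X# → (q_2, bbbaa, X#)
  read b, top X: go to q_1, push ε → (q_1, bbaa, #)
  read b, top #: go to q_3, push YY# → (q_3, baa, YY#)
  read b, top Y: go to q_3, push AY → (q_3, aa, AYY#)
  ε-move, top A: go to q_0, push XA → (q_0, aa, XAYY#)
  read a, top X: go to q_0, push AY → (q_0, a, AYAYY#)
  read a, top A: go to q_2, push YA → (q_2, ε, YAYAYY#)
All input consumed in state q_2 with stack YAYAYY#.

YAYAYY#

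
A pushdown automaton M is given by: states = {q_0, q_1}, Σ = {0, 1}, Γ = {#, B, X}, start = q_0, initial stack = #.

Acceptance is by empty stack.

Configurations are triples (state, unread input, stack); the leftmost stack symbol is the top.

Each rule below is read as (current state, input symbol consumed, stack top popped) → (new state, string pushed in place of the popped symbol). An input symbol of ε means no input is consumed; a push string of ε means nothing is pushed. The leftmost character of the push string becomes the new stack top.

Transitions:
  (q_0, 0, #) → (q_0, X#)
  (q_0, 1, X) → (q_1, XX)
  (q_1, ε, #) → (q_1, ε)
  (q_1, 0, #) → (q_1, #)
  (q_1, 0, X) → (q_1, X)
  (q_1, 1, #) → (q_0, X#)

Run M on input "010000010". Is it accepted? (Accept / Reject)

No computation consumes all input and empties the stack.

Reject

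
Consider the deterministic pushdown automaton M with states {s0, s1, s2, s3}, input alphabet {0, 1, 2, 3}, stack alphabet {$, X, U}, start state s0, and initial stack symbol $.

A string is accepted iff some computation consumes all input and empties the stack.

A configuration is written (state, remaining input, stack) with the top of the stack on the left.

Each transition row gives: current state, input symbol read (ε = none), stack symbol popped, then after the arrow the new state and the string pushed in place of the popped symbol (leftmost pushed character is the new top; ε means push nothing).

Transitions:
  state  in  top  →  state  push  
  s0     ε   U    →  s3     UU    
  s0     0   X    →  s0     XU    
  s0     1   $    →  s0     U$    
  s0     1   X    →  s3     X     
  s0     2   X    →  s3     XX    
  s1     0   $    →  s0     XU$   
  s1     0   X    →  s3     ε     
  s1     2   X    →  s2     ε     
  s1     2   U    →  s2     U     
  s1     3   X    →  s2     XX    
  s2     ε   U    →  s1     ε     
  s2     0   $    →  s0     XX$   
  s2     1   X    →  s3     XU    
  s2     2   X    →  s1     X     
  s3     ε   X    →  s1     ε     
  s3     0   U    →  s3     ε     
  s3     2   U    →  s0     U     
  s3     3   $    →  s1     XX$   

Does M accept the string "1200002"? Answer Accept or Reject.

(s0, 1200002, $)
  read 1, top $: go to s0, push U$ → (s0, 200002, U$)
  ε-move, top U: go to s3, push UU → (s3, 200002, UU$)
  read 2, top U: go to s0, push U → (s0, 00002, UU$)
  ε-move, top U: go to s3, push UU → (s3, 00002, UUU$)
  read 0, top U: go to s3, push ε → (s3, 0002, UU$)
  read 0, top U: go to s3, push ε → (s3, 002, U$)
  read 0, top U: go to s3, push ε → (s3, 02, $)
No transition applies at (s3, 02, $); input not fully consumed.

Reject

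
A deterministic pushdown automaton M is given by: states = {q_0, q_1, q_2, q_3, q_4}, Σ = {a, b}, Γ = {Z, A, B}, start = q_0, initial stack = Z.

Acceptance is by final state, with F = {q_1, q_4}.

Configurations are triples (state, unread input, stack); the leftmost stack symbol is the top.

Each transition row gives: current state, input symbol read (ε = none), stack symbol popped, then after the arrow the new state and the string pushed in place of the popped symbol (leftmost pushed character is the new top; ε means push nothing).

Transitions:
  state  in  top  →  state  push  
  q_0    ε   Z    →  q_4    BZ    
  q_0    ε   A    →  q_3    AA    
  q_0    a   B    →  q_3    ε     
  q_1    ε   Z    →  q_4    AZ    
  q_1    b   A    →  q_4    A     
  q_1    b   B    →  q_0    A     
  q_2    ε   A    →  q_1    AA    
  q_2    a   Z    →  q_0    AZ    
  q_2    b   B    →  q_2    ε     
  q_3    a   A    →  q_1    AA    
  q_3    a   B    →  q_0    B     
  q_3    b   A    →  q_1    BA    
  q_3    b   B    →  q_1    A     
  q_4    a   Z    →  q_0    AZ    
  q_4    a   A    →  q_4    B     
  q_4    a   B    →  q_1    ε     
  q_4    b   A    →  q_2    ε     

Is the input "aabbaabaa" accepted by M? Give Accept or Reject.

(q_0, aabbaabaa, Z) ⊢ (q_4, aabbaabaa, BZ) ⊢ (q_1, abbaabaa, Z) ⊢ (q_4, abbaabaa, AZ) ⊢ (q_4, bbaabaa, BZ)
No transition applies at (q_4, bbaabaa, BZ); input not fully consumed.

Reject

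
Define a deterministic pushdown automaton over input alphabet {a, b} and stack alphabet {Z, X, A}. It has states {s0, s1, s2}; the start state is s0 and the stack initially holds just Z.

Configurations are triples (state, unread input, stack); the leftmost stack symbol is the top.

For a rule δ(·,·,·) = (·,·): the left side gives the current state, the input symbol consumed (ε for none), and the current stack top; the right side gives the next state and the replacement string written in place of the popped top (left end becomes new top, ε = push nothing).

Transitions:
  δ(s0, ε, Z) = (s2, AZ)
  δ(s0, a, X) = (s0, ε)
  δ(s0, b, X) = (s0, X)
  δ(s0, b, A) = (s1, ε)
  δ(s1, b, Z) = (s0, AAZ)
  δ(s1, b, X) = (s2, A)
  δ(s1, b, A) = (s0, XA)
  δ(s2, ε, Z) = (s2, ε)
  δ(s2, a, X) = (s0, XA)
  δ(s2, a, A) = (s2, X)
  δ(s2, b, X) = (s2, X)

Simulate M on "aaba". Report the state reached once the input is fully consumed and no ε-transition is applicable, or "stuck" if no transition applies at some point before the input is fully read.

s0

(s0, aaba, Z)
  ε-move, top Z: go to s2, push AZ → (s2, aaba, AZ)
  read a, top A: go to s2, push X → (s2, aba, XZ)
  read a, top X: go to s0, push XA → (s0, ba, XAZ)
  read b, top X: go to s0, push X → (s0, a, XAZ)
  read a, top X: go to s0, push ε → (s0, ε, AZ)
All input consumed; M is in state s0.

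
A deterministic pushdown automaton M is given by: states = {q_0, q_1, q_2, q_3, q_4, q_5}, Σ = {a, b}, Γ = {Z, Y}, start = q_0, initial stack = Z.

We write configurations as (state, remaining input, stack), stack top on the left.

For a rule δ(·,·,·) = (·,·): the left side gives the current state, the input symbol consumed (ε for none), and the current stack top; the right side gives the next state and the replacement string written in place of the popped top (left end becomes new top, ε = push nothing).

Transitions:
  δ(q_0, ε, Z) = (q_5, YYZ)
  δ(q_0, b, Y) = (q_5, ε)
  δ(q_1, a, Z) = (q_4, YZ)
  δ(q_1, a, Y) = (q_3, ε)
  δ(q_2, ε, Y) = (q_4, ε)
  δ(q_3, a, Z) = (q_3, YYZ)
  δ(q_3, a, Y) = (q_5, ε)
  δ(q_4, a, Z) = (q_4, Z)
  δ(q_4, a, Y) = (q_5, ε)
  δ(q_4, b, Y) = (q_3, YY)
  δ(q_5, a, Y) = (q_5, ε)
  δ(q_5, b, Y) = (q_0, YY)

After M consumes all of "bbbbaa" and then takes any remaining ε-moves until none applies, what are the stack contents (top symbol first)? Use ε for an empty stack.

(q_0, bbbbaa, Z) ⊢ (q_5, bbbbaa, YYZ) ⊢ (q_0, bbbaa, YYYZ) ⊢ (q_5, bbaa, YYZ) ⊢ (q_0, baa, YYYZ) ⊢ (q_5, aa, YYZ) ⊢ (q_5, a, YZ) ⊢ (q_5, ε, Z)
All input consumed in state q_5 with stack Z.

Z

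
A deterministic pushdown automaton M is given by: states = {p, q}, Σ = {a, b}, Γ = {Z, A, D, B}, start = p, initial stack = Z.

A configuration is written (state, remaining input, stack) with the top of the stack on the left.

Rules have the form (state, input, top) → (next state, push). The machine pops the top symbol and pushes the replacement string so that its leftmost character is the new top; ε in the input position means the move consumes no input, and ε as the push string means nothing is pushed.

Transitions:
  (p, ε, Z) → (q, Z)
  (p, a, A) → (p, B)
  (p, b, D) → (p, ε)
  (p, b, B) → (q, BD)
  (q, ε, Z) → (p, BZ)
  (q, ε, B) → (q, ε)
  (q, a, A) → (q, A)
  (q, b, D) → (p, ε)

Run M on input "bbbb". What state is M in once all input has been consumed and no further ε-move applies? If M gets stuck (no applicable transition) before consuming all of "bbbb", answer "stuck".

(p, bbbb, Z) ⊢ (q, bbbb, Z) ⊢ (p, bbbb, BZ) ⊢ (q, bbb, BDZ) ⊢ (q, bbb, DZ) ⊢ (p, bb, Z) ⊢ (q, bb, Z) ⊢ (p, bb, BZ) ⊢ (q, b, BDZ) ⊢ (q, b, DZ) ⊢ (p, ε, Z) ⊢ (q, ε, Z) ⊢ (p, ε, BZ)
All input consumed; M is in state p.

p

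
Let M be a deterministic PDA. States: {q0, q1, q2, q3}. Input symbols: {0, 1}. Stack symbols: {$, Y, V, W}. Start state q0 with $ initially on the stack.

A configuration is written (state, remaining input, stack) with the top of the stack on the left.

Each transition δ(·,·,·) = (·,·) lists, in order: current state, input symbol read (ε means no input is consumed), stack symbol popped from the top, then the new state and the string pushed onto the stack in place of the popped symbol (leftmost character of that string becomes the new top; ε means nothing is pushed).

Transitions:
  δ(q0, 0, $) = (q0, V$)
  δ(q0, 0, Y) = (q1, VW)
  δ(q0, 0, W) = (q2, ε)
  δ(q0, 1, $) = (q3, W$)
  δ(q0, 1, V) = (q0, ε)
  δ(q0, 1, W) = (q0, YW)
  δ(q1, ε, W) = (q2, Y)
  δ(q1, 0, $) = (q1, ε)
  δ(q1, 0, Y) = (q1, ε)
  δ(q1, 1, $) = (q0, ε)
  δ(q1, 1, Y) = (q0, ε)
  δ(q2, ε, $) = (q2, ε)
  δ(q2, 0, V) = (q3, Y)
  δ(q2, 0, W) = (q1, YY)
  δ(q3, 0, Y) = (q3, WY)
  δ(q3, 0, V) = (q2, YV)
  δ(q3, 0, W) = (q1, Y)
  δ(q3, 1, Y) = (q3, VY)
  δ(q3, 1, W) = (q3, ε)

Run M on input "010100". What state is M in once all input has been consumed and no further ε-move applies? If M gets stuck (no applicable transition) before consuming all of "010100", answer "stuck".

stuck

(q0, 010100, $)
  read 0, top $: go to q0, push V$ → (q0, 10100, V$)
  read 1, top V: go to q0, push ε → (q0, 0100, $)
  read 0, top $: go to q0, push V$ → (q0, 100, V$)
  read 1, top V: go to q0, push ε → (q0, 00, $)
  read 0, top $: go to q0, push V$ → (q0, 0, V$)
No transition for (q0, 0, top V); M blocks with input 0 remaining.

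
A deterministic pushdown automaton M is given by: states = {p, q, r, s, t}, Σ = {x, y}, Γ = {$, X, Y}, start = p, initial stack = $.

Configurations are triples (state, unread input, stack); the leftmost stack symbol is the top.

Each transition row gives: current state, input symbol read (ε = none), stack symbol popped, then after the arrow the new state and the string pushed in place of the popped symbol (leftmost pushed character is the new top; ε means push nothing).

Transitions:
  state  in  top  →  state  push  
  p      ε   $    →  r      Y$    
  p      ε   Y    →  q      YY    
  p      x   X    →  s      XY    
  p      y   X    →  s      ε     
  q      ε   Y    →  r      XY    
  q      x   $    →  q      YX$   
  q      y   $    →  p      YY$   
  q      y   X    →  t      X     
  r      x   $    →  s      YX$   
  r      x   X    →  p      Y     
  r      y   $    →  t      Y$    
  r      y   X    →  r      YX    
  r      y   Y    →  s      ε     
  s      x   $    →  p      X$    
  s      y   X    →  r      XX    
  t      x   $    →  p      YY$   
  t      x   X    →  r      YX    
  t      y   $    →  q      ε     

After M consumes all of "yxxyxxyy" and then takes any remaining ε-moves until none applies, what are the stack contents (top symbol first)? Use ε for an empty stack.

XYYYYXY$

(p, yxxyxxyy, $)
  ε-move, top $: go to r, push Y$ → (r, yxxyxxyy, Y$)
  read y, top Y: go to s, push ε → (s, xxyxxyy, $)
  read x, top $: go to p, push X$ → (p, xyxxyy, X$)
  read x, top X: go to s, push XY → (s, yxxyy, XY$)
  read y, top X: go to r, push XX → (r, xxyy, XXY$)
  read x, top X: go to p, push Y → (p, xyy, YXY$)
  ε-move, top Y: go to q, push YY → (q, xyy, YYXY$)
  ε-move, top Y: go to r, push XY → (r, xyy, XYYXY$)
  read x, top X: go to p, push Y → (p, yy, YYYXY$)
  ε-move, top Y: go to q, push YY → (q, yy, YYYYXY$)
  ε-move, top Y: go to r, push XY → (r, yy, XYYYYXY$)
  read y, top X: go to r, push YX → (r, y, YXYYYYXY$)
  read y, top Y: go to s, push ε → (s, ε, XYYYYXY$)
All input consumed in state s with stack XYYYYXY$.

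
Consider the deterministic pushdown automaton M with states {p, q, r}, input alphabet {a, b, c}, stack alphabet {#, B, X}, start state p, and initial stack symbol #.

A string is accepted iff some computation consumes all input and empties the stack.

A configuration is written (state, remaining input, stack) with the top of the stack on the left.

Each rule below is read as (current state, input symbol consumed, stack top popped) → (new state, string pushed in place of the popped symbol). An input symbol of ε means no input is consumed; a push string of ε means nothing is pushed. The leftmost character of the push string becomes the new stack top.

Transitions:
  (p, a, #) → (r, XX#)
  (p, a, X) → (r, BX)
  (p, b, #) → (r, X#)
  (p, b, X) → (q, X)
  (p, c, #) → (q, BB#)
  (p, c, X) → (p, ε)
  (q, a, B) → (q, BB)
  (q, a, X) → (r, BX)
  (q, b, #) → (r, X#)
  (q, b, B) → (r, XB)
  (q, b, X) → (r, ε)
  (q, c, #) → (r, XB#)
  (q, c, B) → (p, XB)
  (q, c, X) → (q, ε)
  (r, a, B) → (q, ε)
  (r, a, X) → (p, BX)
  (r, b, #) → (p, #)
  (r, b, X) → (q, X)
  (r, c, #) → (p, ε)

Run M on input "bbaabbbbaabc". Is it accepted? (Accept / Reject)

Accept

(p, bbaabbbbaabc, #) ⊢ (r, baabbbbaabc, X#) ⊢ (q, aabbbbaabc, X#) ⊢ (r, abbbbaabc, BX#) ⊢ (q, bbbbaabc, X#) ⊢ (r, bbbaabc, #) ⊢ (p, bbaabc, #) ⊢ (r, baabc, X#) ⊢ (q, aabc, X#) ⊢ (r, abc, BX#) ⊢ (q, bc, X#) ⊢ (r, c, #) ⊢ (p, ε, ε)
All input consumed and the stack is empty.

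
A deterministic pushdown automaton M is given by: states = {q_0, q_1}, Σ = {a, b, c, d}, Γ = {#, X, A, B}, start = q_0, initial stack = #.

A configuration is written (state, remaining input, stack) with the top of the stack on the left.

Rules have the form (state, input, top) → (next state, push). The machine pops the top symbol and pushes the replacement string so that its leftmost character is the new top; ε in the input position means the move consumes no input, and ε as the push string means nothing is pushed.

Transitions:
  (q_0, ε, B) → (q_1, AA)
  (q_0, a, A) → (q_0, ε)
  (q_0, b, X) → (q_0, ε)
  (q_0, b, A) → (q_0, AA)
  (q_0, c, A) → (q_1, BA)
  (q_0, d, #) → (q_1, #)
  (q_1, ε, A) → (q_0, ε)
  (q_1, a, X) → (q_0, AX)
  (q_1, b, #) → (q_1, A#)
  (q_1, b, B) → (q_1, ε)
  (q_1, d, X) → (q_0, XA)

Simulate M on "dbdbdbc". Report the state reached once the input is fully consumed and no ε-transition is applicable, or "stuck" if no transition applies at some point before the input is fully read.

(q_0, dbdbdbc, #)
  read d, top #: go to q_1, push # → (q_1, bdbdbc, #)
  read b, top #: go to q_1, push A# → (q_1, dbdbc, A#)
  ε-move, top A: go to q_0, push ε → (q_0, dbdbc, #)
  read d, top #: go to q_1, push # → (q_1, bdbc, #)
  read b, top #: go to q_1, push A# → (q_1, dbc, A#)
  ε-move, top A: go to q_0, push ε → (q_0, dbc, #)
  read d, top #: go to q_1, push # → (q_1, bc, #)
  read b, top #: go to q_1, push A# → (q_1, c, A#)
  ε-move, top A: go to q_0, push ε → (q_0, c, #)
No transition for (q_0, c, top #); M blocks with input c remaining.

stuck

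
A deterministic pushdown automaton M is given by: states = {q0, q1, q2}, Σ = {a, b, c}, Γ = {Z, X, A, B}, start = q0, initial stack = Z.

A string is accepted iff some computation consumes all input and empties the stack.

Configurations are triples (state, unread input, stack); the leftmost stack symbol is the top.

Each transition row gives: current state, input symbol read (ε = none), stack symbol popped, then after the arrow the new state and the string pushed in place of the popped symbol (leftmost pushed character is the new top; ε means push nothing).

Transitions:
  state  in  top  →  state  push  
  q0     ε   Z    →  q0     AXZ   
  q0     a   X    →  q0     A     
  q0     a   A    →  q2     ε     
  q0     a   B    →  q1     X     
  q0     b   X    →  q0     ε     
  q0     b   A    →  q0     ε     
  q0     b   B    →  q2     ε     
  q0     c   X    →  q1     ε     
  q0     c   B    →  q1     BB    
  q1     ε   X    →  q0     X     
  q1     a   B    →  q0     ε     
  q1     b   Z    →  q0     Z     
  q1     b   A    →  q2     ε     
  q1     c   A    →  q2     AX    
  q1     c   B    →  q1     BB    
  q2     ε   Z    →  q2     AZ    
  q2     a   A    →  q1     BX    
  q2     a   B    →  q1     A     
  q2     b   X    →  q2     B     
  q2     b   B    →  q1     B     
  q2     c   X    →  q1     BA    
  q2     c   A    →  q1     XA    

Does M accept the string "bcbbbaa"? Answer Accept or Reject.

Reject

(q0, bcbbbaa, Z)
  ε-move, top Z: go to q0, push AXZ → (q0, bcbbbaa, AXZ)
  read b, top A: go to q0, push ε → (q0, cbbbaa, XZ)
  read c, top X: go to q1, push ε → (q1, bbbaa, Z)
  read b, top Z: go to q0, push Z → (q0, bbaa, Z)
  ε-move, top Z: go to q0, push AXZ → (q0, bbaa, AXZ)
  read b, top A: go to q0, push ε → (q0, baa, XZ)
  read b, top X: go to q0, push ε → (q0, aa, Z)
  ε-move, top Z: go to q0, push AXZ → (q0, aa, AXZ)
  read a, top A: go to q2, push ε → (q2, a, XZ)
No transition applies at (q2, a, XZ); input not fully consumed.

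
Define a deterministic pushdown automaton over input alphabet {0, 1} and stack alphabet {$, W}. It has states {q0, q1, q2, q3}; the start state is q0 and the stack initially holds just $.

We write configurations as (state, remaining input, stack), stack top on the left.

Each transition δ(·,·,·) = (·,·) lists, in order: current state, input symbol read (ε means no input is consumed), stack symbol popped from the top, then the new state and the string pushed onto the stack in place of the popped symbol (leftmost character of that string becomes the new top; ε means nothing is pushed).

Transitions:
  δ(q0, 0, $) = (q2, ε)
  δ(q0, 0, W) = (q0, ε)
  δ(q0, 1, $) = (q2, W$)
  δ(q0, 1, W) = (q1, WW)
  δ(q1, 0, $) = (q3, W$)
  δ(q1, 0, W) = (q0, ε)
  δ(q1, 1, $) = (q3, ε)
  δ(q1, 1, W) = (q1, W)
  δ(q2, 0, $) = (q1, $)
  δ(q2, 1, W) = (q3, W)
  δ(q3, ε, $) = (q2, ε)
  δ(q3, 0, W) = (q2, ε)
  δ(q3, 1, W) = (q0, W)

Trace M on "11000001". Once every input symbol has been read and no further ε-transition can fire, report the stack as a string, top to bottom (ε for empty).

(q0, 11000001, $)
  read 1, top $: go to q2, push W$ → (q2, 1000001, W$)
  read 1, top W: go to q3, push W → (q3, 000001, W$)
  read 0, top W: go to q2, push ε → (q2, 00001, $)
  read 0, top $: go to q1, push $ → (q1, 0001, $)
  read 0, top $: go to q3, push W$ → (q3, 001, W$)
  read 0, top W: go to q2, push ε → (q2, 01, $)
  read 0, top $: go to q1, push $ → (q1, 1, $)
  read 1, top $: go to q3, push ε → (q3, ε, ε)
All input consumed in state q3 with stack ε.

ε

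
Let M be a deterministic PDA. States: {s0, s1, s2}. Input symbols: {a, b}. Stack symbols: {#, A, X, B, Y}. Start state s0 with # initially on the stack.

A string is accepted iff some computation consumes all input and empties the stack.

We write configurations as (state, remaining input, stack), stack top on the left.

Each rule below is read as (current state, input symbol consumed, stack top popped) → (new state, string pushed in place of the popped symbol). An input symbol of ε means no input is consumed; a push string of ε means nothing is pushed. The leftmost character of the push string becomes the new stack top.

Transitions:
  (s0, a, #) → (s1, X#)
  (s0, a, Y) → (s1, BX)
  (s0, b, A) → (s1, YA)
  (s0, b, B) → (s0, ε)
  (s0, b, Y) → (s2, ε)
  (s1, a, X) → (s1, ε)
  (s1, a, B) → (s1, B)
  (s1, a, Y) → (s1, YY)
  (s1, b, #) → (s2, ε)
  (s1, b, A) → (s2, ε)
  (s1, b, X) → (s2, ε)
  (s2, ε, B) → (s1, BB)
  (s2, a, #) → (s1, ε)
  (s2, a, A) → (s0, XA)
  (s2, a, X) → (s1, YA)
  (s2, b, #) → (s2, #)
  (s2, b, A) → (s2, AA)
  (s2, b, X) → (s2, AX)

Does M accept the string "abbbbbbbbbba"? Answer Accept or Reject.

Accept

(s0, abbbbbbbbbba, #)
  read a, top #: go to s1, push X# → (s1, bbbbbbbbbba, X#)
  read b, top X: go to s2, push ε → (s2, bbbbbbbbba, #)
  read b, top #: go to s2, push # → (s2, bbbbbbbba, #)
  read b, top #: go to s2, push # → (s2, bbbbbbba, #)
  read b, top #: go to s2, push # → (s2, bbbbbba, #)
  read b, top #: go to s2, push # → (s2, bbbbba, #)
  read b, top #: go to s2, push # → (s2, bbbba, #)
  read b, top #: go to s2, push # → (s2, bbba, #)
  read b, top #: go to s2, push # → (s2, bba, #)
  read b, top #: go to s2, push # → (s2, ba, #)
  read b, top #: go to s2, push # → (s2, a, #)
  read a, top #: go to s1, push ε → (s1, ε, ε)
All input consumed and the stack is empty.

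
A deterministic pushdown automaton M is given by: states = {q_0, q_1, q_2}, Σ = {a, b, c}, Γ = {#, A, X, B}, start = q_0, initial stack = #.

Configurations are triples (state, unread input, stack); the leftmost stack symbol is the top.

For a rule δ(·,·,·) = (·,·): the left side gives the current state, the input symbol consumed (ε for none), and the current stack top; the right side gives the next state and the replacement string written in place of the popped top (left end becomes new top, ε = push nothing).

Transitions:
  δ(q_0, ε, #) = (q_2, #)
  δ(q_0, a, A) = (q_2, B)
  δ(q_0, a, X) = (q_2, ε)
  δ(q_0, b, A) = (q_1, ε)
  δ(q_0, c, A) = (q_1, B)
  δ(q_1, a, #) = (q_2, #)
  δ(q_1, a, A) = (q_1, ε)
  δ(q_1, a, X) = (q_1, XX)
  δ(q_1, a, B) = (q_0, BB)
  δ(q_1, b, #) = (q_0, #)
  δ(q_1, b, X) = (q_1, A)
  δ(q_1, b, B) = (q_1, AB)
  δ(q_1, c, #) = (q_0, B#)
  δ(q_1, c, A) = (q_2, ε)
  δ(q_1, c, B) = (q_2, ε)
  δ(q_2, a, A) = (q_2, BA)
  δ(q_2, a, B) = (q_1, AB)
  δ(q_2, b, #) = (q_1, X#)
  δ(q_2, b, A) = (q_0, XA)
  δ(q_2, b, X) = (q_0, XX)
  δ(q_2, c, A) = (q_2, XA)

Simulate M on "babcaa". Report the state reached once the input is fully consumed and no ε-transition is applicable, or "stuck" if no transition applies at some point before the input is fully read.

(q_0, babcaa, #)
  ε-move, top #: go to q_2, push # → (q_2, babcaa, #)
  read b, top #: go to q_1, push X# → (q_1, abcaa, X#)
  read a, top X: go to q_1, push XX → (q_1, bcaa, XX#)
  read b, top X: go to q_1, push A → (q_1, caa, AX#)
  read c, top A: go to q_2, push ε → (q_2, aa, X#)
No transition for (q_2, a, top X); M blocks with input aa remaining.

stuck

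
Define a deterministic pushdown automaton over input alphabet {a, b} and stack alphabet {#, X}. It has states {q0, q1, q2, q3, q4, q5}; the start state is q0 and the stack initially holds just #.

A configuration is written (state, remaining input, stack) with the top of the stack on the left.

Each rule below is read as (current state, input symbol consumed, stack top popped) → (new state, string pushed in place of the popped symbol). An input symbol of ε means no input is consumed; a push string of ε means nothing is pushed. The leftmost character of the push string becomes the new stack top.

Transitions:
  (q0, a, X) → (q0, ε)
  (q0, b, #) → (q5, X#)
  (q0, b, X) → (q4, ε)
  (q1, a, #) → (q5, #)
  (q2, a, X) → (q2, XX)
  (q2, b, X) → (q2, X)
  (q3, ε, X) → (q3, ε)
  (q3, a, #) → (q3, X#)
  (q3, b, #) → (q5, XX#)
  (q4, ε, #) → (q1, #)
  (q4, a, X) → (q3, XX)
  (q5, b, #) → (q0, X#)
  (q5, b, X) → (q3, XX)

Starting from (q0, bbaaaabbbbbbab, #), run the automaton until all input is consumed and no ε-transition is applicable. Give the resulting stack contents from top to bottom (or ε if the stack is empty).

(q0, bbaaaabbbbbbab, #)
  read b, top #: go to q5, push X# → (q5, baaaabbbbbbab, X#)
  read b, top X: go to q3, push XX → (q3, aaaabbbbbbab, XX#)
  ε-move, top X: go to q3, push ε → (q3, aaaabbbbbbab, X#)
  ε-move, top X: go to q3, push ε → (q3, aaaabbbbbbab, #)
  read a, top #: go to q3, push X# → (q3, aaabbbbbbab, X#)
  ε-move, top X: go to q3, push ε → (q3, aaabbbbbbab, #)
  read a, top #: go to q3, push X# → (q3, aabbbbbbab, X#)
  ε-move, top X: go to q3, push ε → (q3, aabbbbbbab, #)
  read a, top #: go to q3, push X# → (q3, abbbbbbab, X#)
  ε-move, top X: go to q3, push ε → (q3, abbbbbbab, #)
  read a, top #: go to q3, push X# → (q3, bbbbbbab, X#)
  ε-move, top X: go to q3, push ε → (q3, bbbbbbab, #)
  read b, top #: go to q5, push XX# → (q5, bbbbbab, XX#)
  read b, top X: go to q3, push XX → (q3, bbbbab, XXX#)
  ε-move, top X: go to q3, push ε → (q3, bbbbab, XX#)
  ε-move, top X: go to q3, push ε → (q3, bbbbab, X#)
  ε-move, top X: go to q3, push ε → (q3, bbbbab, #)
  read b, top #: go to q5, push XX# → (q5, bbbab, XX#)
  read b, top X: go to q3, push XX → (q3, bbab, XXX#)
  ε-move, top X: go to q3, push ε → (q3, bbab, XX#)
  ε-move, top X: go to q3, push ε → (q3, bbab, X#)
  ε-move, top X: go to q3, push ε → (q3, bbab, #)
  read b, top #: go to q5, push XX# → (q5, bab, XX#)
  read b, top X: go to q3, push XX → (q3, ab, XXX#)
  ε-move, top X: go to q3, push ε → (q3, ab, XX#)
  ε-move, top X: go to q3, push ε → (q3, ab, X#)
  ε-move, top X: go to q3, push ε → (q3, ab, #)
  read a, top #: go to q3, push X# → (q3, b, X#)
  ε-move, top X: go to q3, push ε → (q3, b, #)
  read b, top #: go to q5, push XX# → (q5, ε, XX#)
All input consumed in state q5 with stack XX#.

XX#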